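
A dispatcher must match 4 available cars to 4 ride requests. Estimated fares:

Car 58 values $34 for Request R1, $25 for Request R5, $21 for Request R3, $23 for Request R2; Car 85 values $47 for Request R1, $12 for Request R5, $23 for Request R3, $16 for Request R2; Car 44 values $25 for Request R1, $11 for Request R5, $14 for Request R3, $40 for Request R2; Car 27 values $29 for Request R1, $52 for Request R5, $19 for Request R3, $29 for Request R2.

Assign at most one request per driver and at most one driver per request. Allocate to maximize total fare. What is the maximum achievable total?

Maximum total: $160

Treat this as an assignment problem: match each driver to one request.
Optimal: Car 58→Request R3 ($21), Car 85→Request R1 ($47), Car 44→Request R2 ($40), Car 27→Request R5 ($52) — total 21+47+40+52 = $160.
Row-greedy (each driver in turn takes its best remaining request) gives $149, worse by 11.
Swapping Car 44↔Car 85 (Car 44→Request R1 $25, Car 85→Request R2 $16) loses 46.
Every other assignment is strictly worse.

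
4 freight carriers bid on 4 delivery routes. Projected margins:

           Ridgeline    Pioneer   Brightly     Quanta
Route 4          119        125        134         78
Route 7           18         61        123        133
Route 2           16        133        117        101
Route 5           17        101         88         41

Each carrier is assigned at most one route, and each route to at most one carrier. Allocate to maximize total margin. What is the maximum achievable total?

Maximum total: $473k

Optimal: Ridgeline→Route 4 ($119k), Pioneer→Route 2 ($133k), Brightly→Route 5 ($88k), Quanta→Route 7 ($133k) — total 119+133+88+133 = $473k.
Next-best assignment: Ridgeline→Route 4, Pioneer→Route 5, Brightly→Route 2, Quanta→Route 7 = $470k.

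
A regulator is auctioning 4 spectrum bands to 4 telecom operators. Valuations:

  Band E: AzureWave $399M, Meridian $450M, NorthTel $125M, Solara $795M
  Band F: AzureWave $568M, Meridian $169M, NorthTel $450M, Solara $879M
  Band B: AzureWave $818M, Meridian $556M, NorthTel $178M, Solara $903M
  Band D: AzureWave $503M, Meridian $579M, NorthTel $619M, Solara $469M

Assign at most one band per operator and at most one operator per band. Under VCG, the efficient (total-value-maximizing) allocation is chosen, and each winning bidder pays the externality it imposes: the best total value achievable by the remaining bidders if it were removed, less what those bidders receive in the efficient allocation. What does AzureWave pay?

AzureWave pays $106M.

Efficient allocation: AzureWave→Band B ($818M), Meridian→Band E ($450M), NorthTel→Band D ($619M), Solara→Band F ($879M); total welfare W = $2766M.
AzureWave receives Band B at value $818M, so the others get W − 818 = $1948M.
Without AzureWave: best allocation of the remaining 3 bidders over all 4 bands is Meridian→Band B ($556M), NorthTel→Band D ($619M), Solara→Band F ($879M), total $2054M.
VCG payment = (others' best without AzureWave) − (others' welfare with AzureWave) = 2054 − 1948 = $106M.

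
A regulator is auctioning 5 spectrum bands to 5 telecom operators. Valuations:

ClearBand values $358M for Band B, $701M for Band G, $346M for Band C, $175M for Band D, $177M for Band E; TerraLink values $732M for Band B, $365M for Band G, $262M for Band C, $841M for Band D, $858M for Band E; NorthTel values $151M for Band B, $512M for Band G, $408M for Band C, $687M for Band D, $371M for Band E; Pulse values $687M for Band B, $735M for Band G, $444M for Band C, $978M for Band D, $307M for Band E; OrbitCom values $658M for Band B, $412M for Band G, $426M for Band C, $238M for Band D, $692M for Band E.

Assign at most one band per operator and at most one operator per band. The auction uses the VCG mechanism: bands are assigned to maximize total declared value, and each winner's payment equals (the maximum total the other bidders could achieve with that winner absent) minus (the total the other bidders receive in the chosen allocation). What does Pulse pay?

Efficient allocation: ClearBand→Band G ($701M), TerraLink→Band E ($858M), NorthTel→Band C ($408M), Pulse→Band D ($978M), OrbitCom→Band B ($658M); total welfare W = $3603M.
Pulse receives Band D at value $978M, so the others get W − 978 = $2625M.
Without Pulse: best allocation of the remaining 4 bidders over all 5 bands is ClearBand→Band G ($701M), TerraLink→Band E ($858M), NorthTel→Band D ($687M), OrbitCom→Band B ($658M), total $2904M.
VCG payment = (others' best without Pulse) − (others' welfare with Pulse) = 2904 − 2625 = $279M.

Pulse pays $279M.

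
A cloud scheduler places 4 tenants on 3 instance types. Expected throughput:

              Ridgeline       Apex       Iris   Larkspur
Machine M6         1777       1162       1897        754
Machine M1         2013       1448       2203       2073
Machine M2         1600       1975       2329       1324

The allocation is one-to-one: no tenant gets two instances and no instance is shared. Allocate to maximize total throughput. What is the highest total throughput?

Optimal: Ridgeline→Machine M6 (1777 ops/s), Larkspur→Machine M1 (2073 ops/s), Iris→Machine M2 (2329 ops/s) — total 1777+2073+2329 = 6179 ops/s.
Row-greedy (each tenant in turn takes its best remaining instance) gives 5885 ops/s, worse by 294.

Max total: 6179 ops/s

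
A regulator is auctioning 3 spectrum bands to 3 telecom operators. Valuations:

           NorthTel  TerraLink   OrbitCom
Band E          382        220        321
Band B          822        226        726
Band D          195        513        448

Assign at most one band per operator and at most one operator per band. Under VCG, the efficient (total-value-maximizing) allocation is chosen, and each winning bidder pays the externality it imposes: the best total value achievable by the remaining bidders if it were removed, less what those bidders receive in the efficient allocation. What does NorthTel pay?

NorthTel pays $405M.

Efficient allocation: NorthTel→Band B ($822M), TerraLink→Band D ($513M), OrbitCom→Band E ($321M); total welfare W = $1656M.
NorthTel receives Band B at value $822M, so the others get W − 822 = $834M.
Without NorthTel: best allocation of the remaining 2 bidders over all 3 bands is TerraLink→Band D ($513M), OrbitCom→Band B ($726M), total $1239M.
VCG payment = (others' best without NorthTel) − (others' welfare with NorthTel) = 1239 − 834 = $405M.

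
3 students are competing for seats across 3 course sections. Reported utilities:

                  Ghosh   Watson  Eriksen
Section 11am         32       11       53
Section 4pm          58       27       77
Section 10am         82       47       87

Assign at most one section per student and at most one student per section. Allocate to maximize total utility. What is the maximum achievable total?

This is a one-to-one assignment (maximum-weight bipartite matching).
Optimal: Ghosh→Section 10am (82 points), Watson→Section 11am (11 points), Eriksen→Section 4pm (77 points) — total 82+11+77 = 170 points.
Swapping Watson↔Eriksen (Watson→Section 4pm 27 points, Eriksen→Section 11am 53 points) loses 8.

Maximum total: 170 points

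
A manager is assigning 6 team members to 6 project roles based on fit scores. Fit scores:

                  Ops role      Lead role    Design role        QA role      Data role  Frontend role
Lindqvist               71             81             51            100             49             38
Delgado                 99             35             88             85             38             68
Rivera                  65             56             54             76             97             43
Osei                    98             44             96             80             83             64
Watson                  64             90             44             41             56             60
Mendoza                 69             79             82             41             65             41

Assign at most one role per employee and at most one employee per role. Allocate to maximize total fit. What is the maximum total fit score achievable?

Max total: 535 pts

This is the linear assignment problem.
Optimal: Lindqvist→QA role (100 pts), Delgado→Frontend role (68 pts), Rivera→Data role (97 pts), Osei→Ops role (98 pts), Watson→Lead role (90 pts), Mendoza→Design role (82 pts) — total 100+68+97+98+90+82 = 535 pts.
Row-greedy (each employee in turn takes its best remaining role) gives 523 pts, worse by 12.
Next-best assignment: Lindqvist→QA role, Delgado→Ops role, Rivera→Data role, Osei→Frontend role, Watson→Lead role, Mendoza→Design role = 532 pts.
Swapping Watson↔Mendoza (Watson→Design role 44 pts, Mendoza→Lead role 79 pts) loses 49.
Checked against all permutations: 535 pts is optimal.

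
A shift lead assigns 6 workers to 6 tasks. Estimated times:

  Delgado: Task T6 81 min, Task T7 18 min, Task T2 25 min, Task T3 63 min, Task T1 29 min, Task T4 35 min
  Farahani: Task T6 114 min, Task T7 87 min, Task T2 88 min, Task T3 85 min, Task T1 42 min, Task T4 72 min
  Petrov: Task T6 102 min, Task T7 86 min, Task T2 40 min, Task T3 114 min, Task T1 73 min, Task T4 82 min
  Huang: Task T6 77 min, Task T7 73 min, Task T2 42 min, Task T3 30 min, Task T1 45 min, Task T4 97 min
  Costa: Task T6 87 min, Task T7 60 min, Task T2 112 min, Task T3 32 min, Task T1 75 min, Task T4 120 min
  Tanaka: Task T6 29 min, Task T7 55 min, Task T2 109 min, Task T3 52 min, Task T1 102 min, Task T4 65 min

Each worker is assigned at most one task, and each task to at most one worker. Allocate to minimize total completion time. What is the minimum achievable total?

This is the linear assignment problem.
Optimal: Delgado→Task T7 (18 min), Farahani→Task T4 (72 min), Petrov→Task T2 (40 min), Huang→Task T1 (45 min), Costa→Task T3 (32 min), Tanaka→Task T6 (29 min) — total 18+72+40+45+32+29 = 236 min.
Column-greedy (each task in turn goes to its cheapest remaining worker) gives 279 min, worse by 43.
No other one-to-one assignment undercuts 236 min.

Min total: 236 min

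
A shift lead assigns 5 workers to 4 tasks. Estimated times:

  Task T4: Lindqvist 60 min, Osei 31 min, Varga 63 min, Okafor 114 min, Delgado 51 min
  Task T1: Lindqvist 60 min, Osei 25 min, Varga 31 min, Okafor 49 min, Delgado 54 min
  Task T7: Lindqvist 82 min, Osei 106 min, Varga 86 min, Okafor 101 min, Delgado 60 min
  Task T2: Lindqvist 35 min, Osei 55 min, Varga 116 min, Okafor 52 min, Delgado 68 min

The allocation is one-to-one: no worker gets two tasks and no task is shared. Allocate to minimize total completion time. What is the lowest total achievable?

This is a one-to-one assignment (minimum-cost bipartite matching).
Optimal: Osei→Task T4 (31 min), Varga→Task T1 (31 min), Delgado→Task T7 (60 min), Lindqvist→Task T2 (35 min) — total 31+31+60+35 = 157 min.
Row-greedy (each worker in turn takes its cheapest remaining task) gives 224 min, worse by 67.
Swapping Varga↔Delgado (Varga→Task T7 86 min, Delgado→Task T1 54 min) adds 49.

Min total: 157 min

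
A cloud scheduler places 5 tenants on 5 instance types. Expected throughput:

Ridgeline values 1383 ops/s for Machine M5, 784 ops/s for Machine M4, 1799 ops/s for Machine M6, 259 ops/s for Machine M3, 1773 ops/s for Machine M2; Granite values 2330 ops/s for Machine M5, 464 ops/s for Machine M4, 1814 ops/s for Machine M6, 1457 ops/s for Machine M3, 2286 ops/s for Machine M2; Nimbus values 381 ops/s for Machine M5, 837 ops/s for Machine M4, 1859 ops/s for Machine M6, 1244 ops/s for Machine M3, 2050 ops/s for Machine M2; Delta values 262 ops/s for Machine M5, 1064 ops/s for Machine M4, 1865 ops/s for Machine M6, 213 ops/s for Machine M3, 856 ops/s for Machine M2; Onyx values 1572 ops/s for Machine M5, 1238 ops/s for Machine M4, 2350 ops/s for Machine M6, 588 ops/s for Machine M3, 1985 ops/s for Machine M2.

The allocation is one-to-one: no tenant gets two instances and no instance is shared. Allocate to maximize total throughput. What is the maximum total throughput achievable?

Max total: 8761 ops/s

Optimal: Ridgeline→Machine M2 (1773 ops/s), Granite→Machine M5 (2330 ops/s), Nimbus→Machine M3 (1244 ops/s), Delta→Machine M4 (1064 ops/s), Onyx→Machine M6 (2350 ops/s) — total 1773+2330+1244+1064+2350 = 8761 ops/s.
Column-greedy (each instance in turn goes to its best remaining tenant) gives 8450 ops/s, worse by 311.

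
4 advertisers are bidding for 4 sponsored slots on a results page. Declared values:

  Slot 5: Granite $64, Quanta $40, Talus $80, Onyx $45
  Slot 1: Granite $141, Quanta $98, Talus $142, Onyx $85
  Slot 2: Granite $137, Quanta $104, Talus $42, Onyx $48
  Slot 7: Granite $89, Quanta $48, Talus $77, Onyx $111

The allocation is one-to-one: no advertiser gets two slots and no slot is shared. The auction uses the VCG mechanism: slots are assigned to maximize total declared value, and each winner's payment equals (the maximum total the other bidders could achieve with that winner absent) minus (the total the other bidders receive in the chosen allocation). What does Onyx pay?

Efficient allocation: Granite→Slot 1 ($141), Quanta→Slot 2 ($104), Talus→Slot 5 ($80), Onyx→Slot 7 ($111); total welfare W = $436.
Onyx receives Slot 7 at value $111, so the others get W − 111 = $325.
Without Onyx: best allocation of the remaining 3 bidders over all 4 slots is Granite→Slot 7 ($89), Quanta→Slot 2 ($104), Talus→Slot 1 ($142), total $335.
VCG payment = (others' best without Onyx) − (others' welfare with Onyx) = 335 − 325 = $10.

Onyx pays $10.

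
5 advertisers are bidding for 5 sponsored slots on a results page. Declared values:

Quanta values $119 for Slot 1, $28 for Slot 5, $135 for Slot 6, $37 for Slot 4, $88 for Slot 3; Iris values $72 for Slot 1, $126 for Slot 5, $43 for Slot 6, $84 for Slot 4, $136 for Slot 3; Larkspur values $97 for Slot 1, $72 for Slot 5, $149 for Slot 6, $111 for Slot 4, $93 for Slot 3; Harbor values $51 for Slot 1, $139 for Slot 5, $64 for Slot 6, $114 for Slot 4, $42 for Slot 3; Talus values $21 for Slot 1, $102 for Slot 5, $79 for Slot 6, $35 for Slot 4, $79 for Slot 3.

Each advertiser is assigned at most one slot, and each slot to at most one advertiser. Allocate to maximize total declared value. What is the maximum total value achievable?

This is the linear assignment problem.
Optimal: Quanta→Slot 1 ($119), Iris→Slot 3 ($136), Larkspur→Slot 6 ($149), Harbor→Slot 4 ($114), Talus→Slot 5 ($102) — total 119+136+149+114+102 = $620.
Column-greedy (each slot in turn goes to its best remaining advertiser) gives $570, worse by 50.
No other one-to-one assignment exceeds $620.

Max total: $620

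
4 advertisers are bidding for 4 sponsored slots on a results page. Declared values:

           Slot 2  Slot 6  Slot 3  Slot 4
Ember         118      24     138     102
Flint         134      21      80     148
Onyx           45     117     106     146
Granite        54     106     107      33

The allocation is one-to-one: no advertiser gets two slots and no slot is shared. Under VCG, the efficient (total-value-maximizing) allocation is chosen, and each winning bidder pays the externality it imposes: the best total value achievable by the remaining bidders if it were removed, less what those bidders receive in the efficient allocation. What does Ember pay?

Ember pays $1.

Efficient allocation: Ember→Slot 3 ($138), Flint→Slot 2 ($134), Onyx→Slot 4 ($146), Granite→Slot 6 ($106); total welfare W = $524.
Ember receives Slot 3 at value $138, so the others get W − 138 = $386.
Without Ember: best allocation of the remaining 3 bidders over all 4 slots is Flint→Slot 2 ($134), Onyx→Slot 4 ($146), Granite→Slot 3 ($107), total $387.
VCG payment = (others' best without Ember) − (others' welfare with Ember) = 387 − 386 = $1.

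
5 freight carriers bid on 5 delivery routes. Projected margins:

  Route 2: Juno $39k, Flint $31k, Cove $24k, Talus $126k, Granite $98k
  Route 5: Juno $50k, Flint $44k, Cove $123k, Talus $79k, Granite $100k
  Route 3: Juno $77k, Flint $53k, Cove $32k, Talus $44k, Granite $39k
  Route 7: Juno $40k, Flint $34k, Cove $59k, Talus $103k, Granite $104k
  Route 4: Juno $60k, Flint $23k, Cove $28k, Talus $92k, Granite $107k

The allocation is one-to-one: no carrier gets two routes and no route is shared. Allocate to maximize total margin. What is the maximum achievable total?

Maximum total: $467k

Optimal: Juno→Route 3 ($77k), Flint→Route 7 ($34k), Cove→Route 5 ($123k), Talus→Route 2 ($126k), Granite→Route 4 ($107k) — total 77+34+123+126+107 = $467k.
Column-greedy (each route in turn goes to its best remaining carrier) gives $453k, worse by 14.
Next-best assignment: Juno→Route 4, Flint→Route 3, Cove→Route 5, Talus→Route 2, Granite→Route 7 = $466k.
Swapping Cove↔Juno (Cove→Route 3 $32k, Juno→Route 5 $50k) loses 118.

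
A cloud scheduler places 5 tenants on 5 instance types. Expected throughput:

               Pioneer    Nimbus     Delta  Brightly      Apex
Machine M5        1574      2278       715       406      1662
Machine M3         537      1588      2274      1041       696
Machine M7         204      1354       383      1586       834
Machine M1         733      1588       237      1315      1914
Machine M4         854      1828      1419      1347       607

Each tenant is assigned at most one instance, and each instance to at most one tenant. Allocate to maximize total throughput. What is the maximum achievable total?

Maximum total: 9176 ops/s

Optimal: Pioneer→Machine M5 (1574 ops/s), Nimbus→Machine M4 (1828 ops/s), Delta→Machine M3 (2274 ops/s), Brightly→Machine M7 (1586 ops/s), Apex→Machine M1 (1914 ops/s) — total 1574+1828+2274+1586+1914 = 9176 ops/s.
Column-greedy (each instance in turn goes to its best remaining tenant) gives 8906 ops/s, worse by 270.
Next-best assignment: Pioneer→Machine M4, Nimbus→Machine M5, Delta→Machine M3, Brightly→Machine M7, Apex→Machine M1 = 8906 ops/s.
Swapping Apex↔Nimbus (Apex→Machine M4 607 ops/s, Nimbus→Machine M1 1588 ops/s) loses 1547.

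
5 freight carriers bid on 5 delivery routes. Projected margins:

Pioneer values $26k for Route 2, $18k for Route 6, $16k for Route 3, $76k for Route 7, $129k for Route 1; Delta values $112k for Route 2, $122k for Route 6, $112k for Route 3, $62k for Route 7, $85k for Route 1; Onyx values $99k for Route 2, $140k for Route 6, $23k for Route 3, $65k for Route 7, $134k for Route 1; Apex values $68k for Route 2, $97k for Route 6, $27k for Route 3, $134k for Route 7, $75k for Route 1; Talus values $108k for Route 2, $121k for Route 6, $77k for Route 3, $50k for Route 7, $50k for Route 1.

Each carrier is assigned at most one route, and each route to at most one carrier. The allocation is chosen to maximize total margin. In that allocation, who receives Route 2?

Optimal: Pioneer→Route 1 ($129k), Delta→Route 3 ($112k), Onyx→Route 6 ($140k), Apex→Route 7 ($134k), Talus→Route 2 ($108k) — total 129+112+140+134+108 = $623k.
Row-greedy (each carrier in turn takes its best remaining route) gives $561k, worse by 62.
Next-best assignment: Pioneer→Route 1, Delta→Route 3, Onyx→Route 2, Apex→Route 7, Talus→Route 6 = $595k.
Talus's own top route is Route 6 ($121k), but forcing Talus→Route 6 and reassigning the rest optimally gives only $595k — worse by 28.

Talus receives Route 2.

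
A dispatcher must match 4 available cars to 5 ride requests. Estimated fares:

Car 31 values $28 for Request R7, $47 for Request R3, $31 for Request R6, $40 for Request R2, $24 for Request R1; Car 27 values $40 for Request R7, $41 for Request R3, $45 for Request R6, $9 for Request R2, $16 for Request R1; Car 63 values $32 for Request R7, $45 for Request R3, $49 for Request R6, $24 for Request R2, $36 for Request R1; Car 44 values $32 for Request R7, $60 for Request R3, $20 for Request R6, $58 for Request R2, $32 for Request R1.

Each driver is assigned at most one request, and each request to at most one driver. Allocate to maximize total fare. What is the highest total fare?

Maximum total: $194

Optimal: Car 31→Request R3 ($47), Car 27→Request R7 ($40), Car 63→Request R6 ($49), Car 44→Request R2 ($58) — total 47+40+49+58 = $194.
Max-entry greedy (repeatedly take the single best remaining cell) gives $189, worse by 5.
Swapping Car 63↔Car 27 (Car 63→Request R7 $32, Car 27→Request R6 $45) loses 12.
Checked against all permutations: $194 is optimal.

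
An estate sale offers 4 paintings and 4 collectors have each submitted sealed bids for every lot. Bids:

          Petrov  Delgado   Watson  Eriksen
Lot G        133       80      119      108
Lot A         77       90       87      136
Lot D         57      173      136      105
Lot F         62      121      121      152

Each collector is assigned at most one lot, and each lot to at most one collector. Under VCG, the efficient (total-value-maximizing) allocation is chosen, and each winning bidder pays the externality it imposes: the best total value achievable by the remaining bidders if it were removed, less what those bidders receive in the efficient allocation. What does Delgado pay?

Efficient allocation: Petrov→Lot G ($133), Delgado→Lot D ($173), Watson→Lot F ($121), Eriksen→Lot A ($136); total welfare W = $563.
Delgado receives Lot D at value $173, so the others get W − 173 = $390.
Without Delgado: best allocation of the remaining 3 bidders over all 4 lots is Petrov→Lot G ($133), Watson→Lot D ($136), Eriksen→Lot F ($152), total $421.
VCG payment = (others' best without Delgado) − (others' welfare with Delgado) = 421 − 390 = $31.

Delgado pays $31.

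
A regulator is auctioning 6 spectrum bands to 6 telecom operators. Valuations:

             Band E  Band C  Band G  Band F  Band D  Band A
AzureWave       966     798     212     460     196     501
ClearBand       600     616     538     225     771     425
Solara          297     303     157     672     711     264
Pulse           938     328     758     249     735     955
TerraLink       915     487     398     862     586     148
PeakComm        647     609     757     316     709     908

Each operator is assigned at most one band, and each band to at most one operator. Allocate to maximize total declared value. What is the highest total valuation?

This is a one-to-one assignment (maximum-weight bipartite matching).
Optimal: AzureWave→Band C ($798M), ClearBand→Band D ($771M), Solara→Band F ($672M), Pulse→Band A ($955M), TerraLink→Band E ($915M), PeakComm→Band G ($757M) — total 798+771+672+955+915+757 = $4868M.
Max-entry greedy (repeatedly take the single best remaining cell) gives $4614M, worse by 254.
Next-best assignment: AzureWave→Band E, ClearBand→Band C, Solara→Band D, Pulse→Band A, TerraLink→Band F, PeakComm→Band G = $4867M.

Max total: $4868M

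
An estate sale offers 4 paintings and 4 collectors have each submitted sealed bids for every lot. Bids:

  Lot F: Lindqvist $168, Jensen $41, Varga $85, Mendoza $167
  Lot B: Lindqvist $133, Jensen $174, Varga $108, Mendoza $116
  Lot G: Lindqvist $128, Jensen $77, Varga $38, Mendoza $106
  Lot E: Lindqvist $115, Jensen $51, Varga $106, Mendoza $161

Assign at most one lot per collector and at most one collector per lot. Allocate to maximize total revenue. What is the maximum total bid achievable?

This is the linear assignment problem.
Optimal: Lindqvist→Lot G ($128), Jensen→Lot B ($174), Varga→Lot E ($106), Mendoza→Lot F ($167) — total 128+174+106+167 = $575.
Column-greedy (each lot in turn goes to its best remaining collector) gives $554, worse by 21.
Swapping Varga↔Mendoza (Varga→Lot F $85, Mendoza→Lot E $161) loses 27.
Checked against all permutations: $575 is optimal.

Maximum total: $575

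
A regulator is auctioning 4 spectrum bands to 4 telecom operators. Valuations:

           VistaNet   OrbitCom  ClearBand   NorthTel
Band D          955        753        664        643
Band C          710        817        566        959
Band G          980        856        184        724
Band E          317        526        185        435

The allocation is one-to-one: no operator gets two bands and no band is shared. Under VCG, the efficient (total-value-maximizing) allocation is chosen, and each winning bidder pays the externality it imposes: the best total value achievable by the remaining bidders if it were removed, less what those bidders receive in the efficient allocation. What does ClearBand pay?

Efficient allocation: VistaNet→Band G ($980M), OrbitCom→Band E ($526M), ClearBand→Band D ($664M), NorthTel→Band C ($959M); total welfare W = $3129M.
ClearBand receives Band D at value $664M, so the others get W − 664 = $2465M.
Without ClearBand: best allocation of the remaining 3 bidders over all 4 bands is VistaNet→Band D ($955M), OrbitCom→Band G ($856M), NorthTel→Band C ($959M), total $2770M.
VCG payment = (others' best without ClearBand) − (others' welfare with ClearBand) = 2770 − 2465 = $305M.

ClearBand pays $305M.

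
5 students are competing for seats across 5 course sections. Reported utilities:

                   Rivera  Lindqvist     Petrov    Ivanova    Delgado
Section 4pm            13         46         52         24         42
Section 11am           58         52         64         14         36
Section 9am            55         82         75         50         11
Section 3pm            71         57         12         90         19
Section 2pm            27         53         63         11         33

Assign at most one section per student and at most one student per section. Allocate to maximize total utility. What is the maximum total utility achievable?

Maximum total: 335 points

This is a one-to-one assignment (maximum-weight bipartite matching).
Optimal: Rivera→Section 11am (58 points), Lindqvist→Section 9am (82 points), Petrov→Section 2pm (63 points), Ivanova→Section 3pm (90 points), Delgado→Section 4pm (42 points) — total 58+82+63+90+42 = 335 points.
Next-best assignment: Rivera→Section 11am, Lindqvist→Section 2pm, Petrov→Section 9am, Ivanova→Section 3pm, Delgado→Section 4pm = 318 points.
Swapping Delgado↔Rivera (Delgado→Section 11am 36 points, Rivera→Section 4pm 13 points) loses 51.
Checked against all permutations: 335 points is optimal.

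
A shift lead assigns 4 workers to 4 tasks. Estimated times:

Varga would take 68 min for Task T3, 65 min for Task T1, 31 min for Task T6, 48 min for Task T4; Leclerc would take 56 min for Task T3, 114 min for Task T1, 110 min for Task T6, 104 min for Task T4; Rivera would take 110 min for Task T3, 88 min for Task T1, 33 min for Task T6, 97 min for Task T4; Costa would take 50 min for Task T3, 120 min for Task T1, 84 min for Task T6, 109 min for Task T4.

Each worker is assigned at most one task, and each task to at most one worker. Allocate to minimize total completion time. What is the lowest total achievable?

This is a one-to-one assignment (minimum-cost bipartite matching).
Optimal: Varga→Task T4 (48 min), Leclerc→Task T1 (114 min), Rivera→Task T6 (33 min), Costa→Task T3 (50 min) — total 48+114+33+50 = 245 min.
Column-greedy (each task in turn goes to its cheapest remaining worker) gives 252 min, worse by 7.
Next-best assignment: Varga→Task T1, Leclerc→Task T4, Rivera→Task T6, Costa→Task T3 = 252 min.

Min total: 245 min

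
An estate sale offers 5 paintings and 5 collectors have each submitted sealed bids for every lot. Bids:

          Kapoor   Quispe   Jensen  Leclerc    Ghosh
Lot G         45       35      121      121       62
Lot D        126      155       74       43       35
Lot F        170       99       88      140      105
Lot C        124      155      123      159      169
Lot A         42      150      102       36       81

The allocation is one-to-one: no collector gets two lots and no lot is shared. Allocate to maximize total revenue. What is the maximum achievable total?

Max total: $717

Treat this as an assignment problem: match each collector to one lot.
Optimal: Kapoor→Lot F ($170), Quispe→Lot D ($155), Jensen→Lot A ($102), Leclerc→Lot G ($121), Ghosh→Lot C ($169) — total 170+155+102+121+169 = $717.
Column-greedy (each lot in turn goes to its best remaining collector) gives $651, worse by 66.
Next-best assignment: Kapoor→Lot D, Quispe→Lot A, Jensen→Lot G, Leclerc→Lot F, Ghosh→Lot C = $706.
Swapping Quispe↔Leclerc (Quispe→Lot G $35, Leclerc→Lot D $43) loses 198.
Checked against all permutations: $717 is optimal.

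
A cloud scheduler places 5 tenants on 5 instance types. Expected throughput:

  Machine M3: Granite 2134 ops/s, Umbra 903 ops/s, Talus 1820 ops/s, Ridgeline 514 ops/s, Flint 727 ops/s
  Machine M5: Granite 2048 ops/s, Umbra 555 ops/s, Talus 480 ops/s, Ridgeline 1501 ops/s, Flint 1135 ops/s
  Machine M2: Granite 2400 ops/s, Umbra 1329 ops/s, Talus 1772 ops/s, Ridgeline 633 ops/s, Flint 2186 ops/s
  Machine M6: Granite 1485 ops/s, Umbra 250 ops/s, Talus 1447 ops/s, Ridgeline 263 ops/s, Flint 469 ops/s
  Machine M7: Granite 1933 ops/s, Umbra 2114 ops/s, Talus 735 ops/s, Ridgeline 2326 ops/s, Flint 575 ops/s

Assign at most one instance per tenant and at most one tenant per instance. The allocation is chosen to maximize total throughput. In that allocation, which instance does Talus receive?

This is a one-to-one assignment (maximum-weight bipartite matching).
Optimal: Granite→Machine M3 (2134 ops/s), Umbra→Machine M7 (2114 ops/s), Talus→Machine M6 (1447 ops/s), Ridgeline→Machine M5 (1501 ops/s), Flint→Machine M2 (2186 ops/s) — total 2134+2114+1447+1501+2186 = 9382 ops/s.
Row-greedy (each tenant in turn takes its best remaining instance) gives 8304 ops/s, worse by 1078.
No other one-to-one assignment exceeds 9382 ops/s.
Talus's own top instance is Machine M3 (1820 ops/s), but forcing Talus→Machine M3 and reassigning the rest optimally gives only 9106 ops/s — worse by 276.

Talus receives Machine M6.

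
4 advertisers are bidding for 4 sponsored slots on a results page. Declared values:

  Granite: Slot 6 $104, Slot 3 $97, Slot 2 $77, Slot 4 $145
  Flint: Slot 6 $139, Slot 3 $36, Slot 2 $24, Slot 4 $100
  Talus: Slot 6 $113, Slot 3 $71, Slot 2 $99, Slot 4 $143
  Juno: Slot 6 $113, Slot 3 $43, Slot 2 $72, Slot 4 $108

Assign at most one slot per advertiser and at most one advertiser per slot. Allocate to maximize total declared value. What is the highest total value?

Optimal: Granite→Slot 3 ($97), Flint→Slot 6 ($139), Talus→Slot 4 ($143), Juno→Slot 2 ($72) — total 97+139+143+72 = $451.
Column-greedy (each slot in turn goes to its best remaining advertiser) gives $443, worse by 8.
Swapping Juno↔Granite (Juno→Slot 3 $43, Granite→Slot 2 $77) loses 49.
Checked against all permutations: $451 is optimal.

Max total: $451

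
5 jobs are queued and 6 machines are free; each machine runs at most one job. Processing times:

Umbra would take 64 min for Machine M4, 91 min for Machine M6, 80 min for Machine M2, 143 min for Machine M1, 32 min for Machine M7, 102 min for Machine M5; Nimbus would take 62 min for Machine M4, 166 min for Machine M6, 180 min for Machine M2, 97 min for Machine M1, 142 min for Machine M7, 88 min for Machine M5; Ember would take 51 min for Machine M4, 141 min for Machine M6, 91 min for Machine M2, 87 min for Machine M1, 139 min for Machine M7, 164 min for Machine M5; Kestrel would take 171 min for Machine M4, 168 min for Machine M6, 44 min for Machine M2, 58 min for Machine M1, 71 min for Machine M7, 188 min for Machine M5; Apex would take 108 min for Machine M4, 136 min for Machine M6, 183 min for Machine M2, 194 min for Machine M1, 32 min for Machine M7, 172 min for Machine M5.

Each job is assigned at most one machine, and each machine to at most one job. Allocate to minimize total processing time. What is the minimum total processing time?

Minimum total: 306 min

Optimal: Umbra→Machine M6 (91 min), Nimbus→Machine M5 (88 min), Ember→Machine M4 (51 min), Kestrel→Machine M2 (44 min), Apex→Machine M7 (32 min) — total 91+88+51+44+32 = 306 min.
Row-greedy (each job in turn takes its cheapest remaining machine) gives 361 min, worse by 55.
Next-best assignment: Umbra→Machine M2, Nimbus→Machine M5, Ember→Machine M4, Kestrel→Machine M1, Apex→Machine M7 = 309 min.
Swapping Kestrel↔Ember (Kestrel→Machine M4 171 min, Ember→Machine M2 91 min) adds 167.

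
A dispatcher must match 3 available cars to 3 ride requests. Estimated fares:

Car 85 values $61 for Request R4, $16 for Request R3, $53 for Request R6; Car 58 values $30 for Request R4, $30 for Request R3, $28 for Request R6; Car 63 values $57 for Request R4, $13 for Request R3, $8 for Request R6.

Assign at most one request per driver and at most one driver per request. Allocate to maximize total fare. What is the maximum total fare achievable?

Optimal: Car 85→Request R6 ($53), Car 58→Request R3 ($30), Car 63→Request R4 ($57) — total 53+30+57 = $140.
Row-greedy (each driver in turn takes its best remaining request) gives $99, worse by 41.
Swapping Car 85↔Car 63 (Car 85→Request R4 $61, Car 63→Request R6 $8) loses 41.

Maximum total: $140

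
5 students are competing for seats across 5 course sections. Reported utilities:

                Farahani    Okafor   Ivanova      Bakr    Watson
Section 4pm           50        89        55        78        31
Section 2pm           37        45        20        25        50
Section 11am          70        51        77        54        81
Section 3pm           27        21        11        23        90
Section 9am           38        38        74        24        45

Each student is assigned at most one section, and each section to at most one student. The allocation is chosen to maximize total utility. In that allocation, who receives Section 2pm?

Okafor receives Section 2pm.

Optimal: Farahani→Section 11am (70 points), Okafor→Section 2pm (45 points), Ivanova→Section 9am (74 points), Bakr→Section 4pm (78 points), Watson→Section 3pm (90 points) — total 70+45+74+78+90 = 357 points.
Row-greedy (each student in turn takes its best remaining section) gives 348 points, worse by 9.
No other one-to-one assignment exceeds 357 points.
Okafor's own top section is Section 4pm (89 points), but forcing Okafor→Section 4pm and reassigning the rest optimally gives only 348 points — worse by 9.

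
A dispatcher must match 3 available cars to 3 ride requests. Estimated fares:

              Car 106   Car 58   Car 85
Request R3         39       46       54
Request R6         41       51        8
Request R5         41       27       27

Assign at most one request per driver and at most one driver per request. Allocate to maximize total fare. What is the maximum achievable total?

Optimal: Car 106→Request R5 ($41), Car 58→Request R6 ($51), Car 85→Request R3 ($54) — total 41+51+54 = $146.
Row-greedy (each driver in turn takes its best remaining request) gives $114, worse by 32.
Swapping Car 85↔Car 106 (Car 85→Request R5 $27, Car 106→Request R3 $39) loses 29.

Maximum total: $146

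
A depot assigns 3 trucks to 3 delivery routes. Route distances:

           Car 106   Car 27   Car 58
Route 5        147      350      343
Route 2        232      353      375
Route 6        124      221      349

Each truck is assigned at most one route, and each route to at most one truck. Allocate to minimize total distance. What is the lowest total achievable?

Optimal: Car 106→Route 5 (147 km), Car 27→Route 6 (221 km), Car 58→Route 2 (375 km) — total 147+221+375 = 743 km.
Min-entry greedy (repeatedly take the single cheapest remaining cell) gives 820 km, worse by 77.
Next-best assignment: Car 106→Route 2, Car 27→Route 6, Car 58→Route 5 = 796 km.
Swapping Car 58↔Car 106 (Car 58→Route 5 343 km, Car 106→Route 2 232 km) adds 53.

Min total: 743 km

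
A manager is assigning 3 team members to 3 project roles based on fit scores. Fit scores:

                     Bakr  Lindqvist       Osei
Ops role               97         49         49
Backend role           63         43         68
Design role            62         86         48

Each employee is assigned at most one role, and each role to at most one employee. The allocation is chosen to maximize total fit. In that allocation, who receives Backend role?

This is the linear assignment problem.
Optimal: Bakr→Ops role (97 pts), Lindqvist→Design role (86 pts), Osei→Backend role (68 pts) — total 97+86+68 = 251 pts.
Swapping Bakr↔Osei (Bakr→Backend role 63 pts, Osei→Ops role 49 pts) loses 53.
No other one-to-one assignment exceeds 251 pts.

Osei receives Backend role.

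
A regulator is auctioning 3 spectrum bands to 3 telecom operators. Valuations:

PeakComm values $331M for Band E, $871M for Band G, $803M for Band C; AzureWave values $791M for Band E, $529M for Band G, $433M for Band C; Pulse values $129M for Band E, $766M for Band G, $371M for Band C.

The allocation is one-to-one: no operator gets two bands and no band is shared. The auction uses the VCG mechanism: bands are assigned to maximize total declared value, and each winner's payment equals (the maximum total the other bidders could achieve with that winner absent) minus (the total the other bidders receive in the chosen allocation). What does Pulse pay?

Efficient allocation: PeakComm→Band C ($803M), AzureWave→Band E ($791M), Pulse→Band G ($766M); total welfare W = $2360M.
Pulse receives Band G at value $766M, so the others get W − 766 = $1594M.
Without Pulse: best allocation of the remaining 2 bidders over all 3 bands is PeakComm→Band G ($871M), AzureWave→Band E ($791M), total $1662M.
VCG payment = (others' best without Pulse) − (others' welfare with Pulse) = 1662 − 1594 = $68M.

Pulse pays $68M.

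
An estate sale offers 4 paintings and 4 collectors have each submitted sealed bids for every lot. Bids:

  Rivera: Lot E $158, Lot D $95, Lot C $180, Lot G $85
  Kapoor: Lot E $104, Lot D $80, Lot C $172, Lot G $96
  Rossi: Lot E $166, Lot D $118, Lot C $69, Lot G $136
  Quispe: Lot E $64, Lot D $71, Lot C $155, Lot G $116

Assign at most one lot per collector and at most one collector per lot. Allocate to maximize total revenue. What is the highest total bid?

Maximum total: $564

Optimal: Rivera→Lot E ($158), Kapoor→Lot C ($172), Rossi→Lot D ($118), Quispe→Lot G ($116) — total 158+172+118+116 = $564.
Column-greedy (each lot in turn goes to its best remaining collector) gives $549, worse by 15.
Swapping Rivera↔Rossi (Rivera→Lot D $95, Rossi→Lot E $166) loses 15.
Checked against all permutations: $564 is optimal.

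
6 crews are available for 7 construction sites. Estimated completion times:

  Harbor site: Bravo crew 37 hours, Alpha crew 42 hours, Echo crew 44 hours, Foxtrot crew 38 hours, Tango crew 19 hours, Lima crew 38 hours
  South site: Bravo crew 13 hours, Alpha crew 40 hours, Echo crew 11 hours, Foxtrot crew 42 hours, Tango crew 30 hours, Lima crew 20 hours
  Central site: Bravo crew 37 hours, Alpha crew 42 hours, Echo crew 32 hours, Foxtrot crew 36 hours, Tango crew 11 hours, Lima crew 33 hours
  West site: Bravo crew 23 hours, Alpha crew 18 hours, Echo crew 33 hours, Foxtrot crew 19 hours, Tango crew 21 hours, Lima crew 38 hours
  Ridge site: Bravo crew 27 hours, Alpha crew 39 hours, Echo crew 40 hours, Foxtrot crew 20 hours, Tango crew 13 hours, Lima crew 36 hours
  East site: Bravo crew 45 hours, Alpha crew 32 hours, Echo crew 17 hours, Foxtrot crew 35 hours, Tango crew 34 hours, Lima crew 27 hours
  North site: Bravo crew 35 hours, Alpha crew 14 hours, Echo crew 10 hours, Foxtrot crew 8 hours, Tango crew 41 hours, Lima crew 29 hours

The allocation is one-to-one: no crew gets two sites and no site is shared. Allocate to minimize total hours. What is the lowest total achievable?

Min total: 99 hours

Optimal: Bravo crew→South site (13 hours), Alpha crew→West site (18 hours), Echo crew→North site (10 hours), Foxtrot crew→Ridge site (20 hours), Tango crew→Central site (11 hours), Lima crew→East site (27 hours) — total 13+18+10+20+11+27 = 99 hours.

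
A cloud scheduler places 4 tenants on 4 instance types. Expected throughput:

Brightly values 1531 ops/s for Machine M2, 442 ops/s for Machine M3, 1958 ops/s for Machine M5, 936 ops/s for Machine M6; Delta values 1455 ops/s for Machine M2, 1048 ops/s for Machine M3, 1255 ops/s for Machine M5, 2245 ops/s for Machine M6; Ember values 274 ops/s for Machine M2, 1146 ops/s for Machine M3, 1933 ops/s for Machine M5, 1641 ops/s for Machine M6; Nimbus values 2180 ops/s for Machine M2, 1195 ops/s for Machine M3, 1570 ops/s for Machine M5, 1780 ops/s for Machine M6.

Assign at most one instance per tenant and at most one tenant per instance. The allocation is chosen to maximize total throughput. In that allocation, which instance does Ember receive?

Ember receives Machine M3.

Optimal: Brightly→Machine M5 (1958 ops/s), Delta→Machine M6 (2245 ops/s), Ember→Machine M3 (1146 ops/s), Nimbus→Machine M2 (2180 ops/s) — total 1958+2245+1146+2180 = 7529 ops/s.
Swapping Delta↔Ember (Delta→Machine M3 1048 ops/s, Ember→Machine M6 1641 ops/s) loses 702.
Ember's own top instance is Machine M5 (1933 ops/s), but forcing Ember→Machine M5 and reassigning the rest optimally gives only 6904 ops/s — worse by 625.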